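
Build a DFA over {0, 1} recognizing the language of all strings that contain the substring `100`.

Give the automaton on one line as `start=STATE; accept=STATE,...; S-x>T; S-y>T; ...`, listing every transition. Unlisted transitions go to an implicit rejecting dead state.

States A..C record the length of the longest prefix of `100` that matches the current input suffix. Reaching D means `100` has been seen, and we stay there forever. Accept from D.
4 states suffice.
       0  1 
>  A   A  B 
   B   C  B 
   C   D  B 
 * D   D  D 
(> = start, * = accepting)

start=A; accept=D; A-0>A; A-1>B; B-0>C; B-1>B; C-0>D; C-1>B; D-0>D; D-1>D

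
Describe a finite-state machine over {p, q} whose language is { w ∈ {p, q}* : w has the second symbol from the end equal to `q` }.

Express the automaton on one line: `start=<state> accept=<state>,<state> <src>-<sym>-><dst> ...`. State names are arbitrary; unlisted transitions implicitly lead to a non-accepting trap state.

start=A accept=F,G A-p->B A-q->C B-p->D B-q->E C-p->F C-q->G D-p->D D-q->E E-p->F E-q->G F-p->D F-q->E G-p->F G-q->G

Because acceptance depends on a position counted from the end, the machine has to buffer the most recent 2 symbols. Make each state the string of the last up-to-2 symbols read; on input `x` shift the window left and append `x`. Accept when the buffered window has length 2 and begins with `q`.
       p  q 
>  A   B  C 
   B   D  E 
   C   F  G 
   D   D  E 
   E   F  G 
 * F   D  E 
 * G   F  G 
(> = start, * = accepting)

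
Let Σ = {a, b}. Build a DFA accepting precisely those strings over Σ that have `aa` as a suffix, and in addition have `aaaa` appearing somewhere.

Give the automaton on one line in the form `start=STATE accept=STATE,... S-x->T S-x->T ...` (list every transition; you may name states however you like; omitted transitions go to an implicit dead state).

start=S0 accept=S4 S0-a->S1 S0-b->S0 S1-a->S2 S1-b->S0 S2-a->S3 S2-b->S0 S3-a->S4 S3-b->S0 S4-a->S4 S4-b->S5 S5-a->S6 S5-b->S5 S6-a->S4 S6-b->S5

Build one automaton per condition and run them in lockstep. The first has 3 states tracking how much of the suffix `aa` has currently been matched; the second has 5 states tracking whether and how much of `aaaa` has been seen. A product state is a pair (one from each), accepting exactly when both do.
7 states suffice.
        a   b  
>  S0   S1  S0 
   S1   S2  S0 
   S2   S3  S0 
   S3   S4  S0 
 * S4   S4  S5 
   S5   S6  S5 
   S6   S4  S5 
(> = start, * = accepting)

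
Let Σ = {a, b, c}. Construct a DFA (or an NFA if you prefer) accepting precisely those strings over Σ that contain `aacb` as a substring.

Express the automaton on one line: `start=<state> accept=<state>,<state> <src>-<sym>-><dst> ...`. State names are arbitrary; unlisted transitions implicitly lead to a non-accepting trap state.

Track how much of `aacb` has been matched so far: state q0 is no progress, q4 is the absorbing accept state reached once `aacb` has occurred. Intermediate states record partial matches; on a mismatch, fall back to the longest reusable overlap.
5 states suffice.
        a   b   c  
>  q0   q1  q0  q0 
   q1   q2  q0  q0 
   q2   q2  q0  q3 
   q3   q1  q4  q0 
 * q4   q4  q4  q4 
(> = start, * = accepting)

start=q0 accept=q4 q0-a->q1 q0-b->q0 q0-c->q0 q1-a->q2 q1-b->q0 q1-c->q0 q2-a->q2 q2-b->q0 q2-c->q3 q3-a->q1 q3-b->q4 q3-c->q0 q4-a->q4 q4-b->q4 q4-c->q4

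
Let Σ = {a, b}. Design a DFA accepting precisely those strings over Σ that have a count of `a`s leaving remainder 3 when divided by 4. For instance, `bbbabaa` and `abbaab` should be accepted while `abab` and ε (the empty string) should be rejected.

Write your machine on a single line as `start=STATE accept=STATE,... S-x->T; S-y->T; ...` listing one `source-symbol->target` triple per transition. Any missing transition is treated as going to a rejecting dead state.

Keep the running count of `a`s modulo 4: each `a` advances along the cycle q0 → q1 → q2 → q3 → q0 while other symbols loop. Accept at q3.
        a   b  
>  q0   q1  q0 
   q1   q2  q1 
   q2   q3  q2 
 * q3   q0  q3 
(> = start, * = accepting)

start=q0; accept=q3; q0-a->q1; q0-b->q0; q1-a->q2; q1-b->q1; q2-a->q3; q2-b->q2; q3-a->q0; q3-b->q3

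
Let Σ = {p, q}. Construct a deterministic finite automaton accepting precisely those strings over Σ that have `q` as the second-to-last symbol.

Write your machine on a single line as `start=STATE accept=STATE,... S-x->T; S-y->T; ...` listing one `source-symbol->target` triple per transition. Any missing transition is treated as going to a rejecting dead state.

start=S0; accept=S5,S6; S0-p->S1; S0-q->S2; S1-p->S3; S1-q->S4; S2-p->S5; S2-q->S6; S3-p->S3; S3-q->S4; S4-p->S5; S4-q->S6; S5-p->S3; S5-q->S4; S6-p->S5; S6-q->S6

A DFA must remember the last 2 symbols (since which symbol is second-to-last isn't known until the input ends). Use one state per possible window of the last ≤2 symbols; accept from those whose window starts with `q`.
A 7-state machine:
        p   q  
>  S0   S1  S2 
   S1   S3  S4 
   S2   S5  S6 
   S3   S3  S4 
   S4   S5  S6 
 * S5   S3  S4 
 * S6   S5  S6 
(> = start, * = accepting)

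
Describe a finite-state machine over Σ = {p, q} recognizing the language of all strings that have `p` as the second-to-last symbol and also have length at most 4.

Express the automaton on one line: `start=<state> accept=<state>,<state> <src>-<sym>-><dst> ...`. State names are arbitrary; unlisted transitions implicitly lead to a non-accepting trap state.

start=S0 accept=S3,S4,S7,S8,S11,S12 S0-p->S1 S0-q->S2 S1-p->S3 S1-q->S4 S2-p->S5 S2-q->S6 S3-p->S7 S3-q->S8 S4-p->S9 S4-q->S10 S5-p->S7 S5-q->S8 S6-p->S9 S6-q->S10 S7-p->S11 S7-q->S12 S8-p->S13 S8-q->S14 S9-p->S11 S9-q->S12 S10-p->S13 S10-q->S14 S11-p->S15 S11-q->S16 S12-p->S17 S12-q->S18 S13-p->S15 S13-q->S16 S14-p->S17 S14-q->S18 S15-p->S15 S15-q->S16 S16-p->S17 S16-q->S18 S17-p->S15 S17-q->S16 S18-p->S17 S18-q->S18

Handle the two conditions separately and then intersect. One (7 states) tracks the last 2 symbols read; the other (6 states) tracks the input length, saturating at 5. Each combined state is a pair, one component from each; accept when both components accept.
With 19 states:
          p    q  
>  S0     S1   S2 
   S1     S3   S4 
   S2     S5   S6 
 * S3     S7   S8 
 * S4     S9  S10 
   S5     S7   S8 
   S6     S9  S10 
 * S7    S11  S12 
 * S8    S13  S14 
   S9    S11  S12 
   S10   S13  S14 
 * S11   S15  S16 
 * S12   S17  S18 
   S13   S15  S16 
   S14   S17  S18 
   S15   S15  S16 
   S16   S17  S18 
   S17   S15  S16 
   S18   S17  S18 
(> = start, * = accepting)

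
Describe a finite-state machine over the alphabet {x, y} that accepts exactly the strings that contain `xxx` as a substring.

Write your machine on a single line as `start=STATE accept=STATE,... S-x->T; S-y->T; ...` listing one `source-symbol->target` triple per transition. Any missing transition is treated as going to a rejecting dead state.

States S0..S2 record the length of the longest prefix of `xxx` that matches the current input suffix. Reaching S3 means `xxx` has been seen, and we stay there forever. Accept from S3.
4 states suffice.
        x   y  
>  S0   S1  S0 
   S1   S2  S0 
   S2   S3  S0 
 * S3   S3  S3 
(> = start, * = accepting)

start=S0; accept=S3; S0-x->S1; S0-y->S0; S1-x->S2; S1-y->S0; S2-x->S3; S2-y->S0; S3-x->S3; S3-y->S3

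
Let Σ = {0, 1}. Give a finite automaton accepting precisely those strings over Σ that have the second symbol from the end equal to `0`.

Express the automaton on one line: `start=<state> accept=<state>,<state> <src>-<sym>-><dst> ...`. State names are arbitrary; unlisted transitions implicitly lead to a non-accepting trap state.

Because acceptance depends on a position counted from the end, the machine has to buffer the most recent 2 symbols. Make each state the string of the last up-to-2 symbols read; on input `x` shift the window left and append `x`. Accept when the buffered window has length 2 and begins with `0`.
7 states suffice.
        0   1  
>  q0   q1  q2 
   q1   q3  q4 
   q2   q5  q6 
 * q3   q3  q4 
 * q4   q5  q6 
   q5   q3  q4 
   q6   q5  q6 
(> = start, * = accepting)

start=q0 accept=q3,q4 q0-0->q1 q0-1->q2 q1-0->q3 q1-1->q4 q2-0->q5 q2-1->q6 q3-0->q3 q3-1->q4 q4-0->q5 q4-1->q6 q5-0->q3 q5-1->q4 q6-0->q5 q6-1->q6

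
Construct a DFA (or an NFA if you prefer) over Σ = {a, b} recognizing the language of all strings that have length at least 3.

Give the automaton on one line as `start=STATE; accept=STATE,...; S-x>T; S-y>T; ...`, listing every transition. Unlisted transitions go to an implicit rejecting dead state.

We only need to distinguish lengths 0, 1, …, 3, and '>3'. Chain S0 → S1 → S2 → S3 → S4 on every symbol, with S4 looping. Accepting states: {S3, S4}.
A 5-state machine:
        a   b  
>  S0   S1  S1 
   S1   S2  S2 
   S2   S3  S3 
 * S3   S4  S4 
 * S4   S4  S4 
(> = start, * = accepting)

start=S0; accept=S3,S4; S0-a>S1; S0-b>S1; S1-a>S2; S1-b>S2; S2-a>S3; S2-b>S3; S3-a>S4; S3-b>S4; S4-a>S4; S4-b>S4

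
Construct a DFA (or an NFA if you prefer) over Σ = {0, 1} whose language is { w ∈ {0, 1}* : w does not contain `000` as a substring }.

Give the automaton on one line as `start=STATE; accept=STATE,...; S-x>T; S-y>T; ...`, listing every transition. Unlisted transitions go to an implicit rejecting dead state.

This is the complement of 'contains `000`'. Use the same substring-matching states — q0 through q3 holding how much of `000` has just been matched — but flip the accepting set: everything except the trap q3 accepts.
        0   1  
>* q0   q1  q0 
 * q1   q2  q0 
 * q2   q3  q0 
   q3   q3  q3 
(> = start, * = accepting)

start=q0; accept=q0,q1,q2; q0-0>q1; q0-1>q0; q1-0>q2; q1-1>q0; q2-0>q3; q2-1>q0; q3-0>q3; q3-1>q3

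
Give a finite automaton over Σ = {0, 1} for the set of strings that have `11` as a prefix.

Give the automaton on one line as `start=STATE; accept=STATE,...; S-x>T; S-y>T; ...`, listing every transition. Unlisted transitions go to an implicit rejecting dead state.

Walk along `11` while the input agrees: from s0 take `1` to s1, and so on. Any deviation drops to the rejecting sink s3. Once s2 is reached the prefix is confirmed and every continuation is accepted.
4 states suffice.
        0   1  
>  s0   s3  s1 
   s1   s3  s2 
 * s2   s2  s2 
   s3   s3  s3 
(> = start, * = accepting)

start=s0; accept=s2; s0-0>s3; s0-1>s1; s1-0>s3; s1-1>s2; s2-0>s2; s2-1>s2; s3-0>s3; s3-1>s3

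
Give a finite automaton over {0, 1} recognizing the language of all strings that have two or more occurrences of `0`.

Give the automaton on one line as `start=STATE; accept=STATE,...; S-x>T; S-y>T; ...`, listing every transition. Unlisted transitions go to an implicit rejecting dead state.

start=A; accept=C,D; A-0>B; A-1>A; B-0>C; B-1>B; C-0>D; C-1>C; D-0>D; D-1>D

Count `0`s, saturating at 3: states A through C mean 0 through 2 `0`s seen; D means more than 2. Each `0` increments (capped at D); other symbols loop. Accept from {C, D}.
With 4 states:
       0  1 
>  A   B  A 
   B   C  B 
 * C   D  C 
 * D   D  D 
(> = start, * = accepting)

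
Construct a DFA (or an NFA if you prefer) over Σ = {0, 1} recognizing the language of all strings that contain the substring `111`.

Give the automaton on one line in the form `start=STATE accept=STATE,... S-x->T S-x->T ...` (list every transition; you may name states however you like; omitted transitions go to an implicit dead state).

States q0..q2 record the length of the longest prefix of `111` that matches the current input suffix. Reaching q3 means `111` has been seen, and we stay there forever. Accept from q3.
        0   1  
>  q0   q0  q1 
   q1   q0  q2 
   q2   q0  q3 
 * q3   q3  q3 
(> = start, * = accepting)

start=q0 accept=q3 q0-0->q0 q0-1->q1 q1-0->q0 q1-1->q2 q2-0->q0 q2-1->q3 q3-0->q3 q3-1->q3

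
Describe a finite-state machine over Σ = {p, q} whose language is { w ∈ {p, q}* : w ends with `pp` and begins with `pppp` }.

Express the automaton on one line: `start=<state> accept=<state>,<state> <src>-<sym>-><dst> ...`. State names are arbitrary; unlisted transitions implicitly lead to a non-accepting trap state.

start=A accept=H A-p->B A-q->C B-p->D B-q->C C-p->E C-q->C D-p->F D-q->C E-p->G E-q->C F-p->H F-q->C G-p->G G-q->C H-p->H H-q->I I-p->J I-q->I J-p->H J-q->I

Run two small machines in parallel and take their product. One (3 states) tracks how much of the suffix `pp` has currently been matched; the other (6 states) tracks whether the input so far still matches the prefix `pppp`. Each combined state is a pair, one component from each; accept when both components accept.
A 10-state machine:
       p  q 
>  A   B  C 
   B   D  C 
   C   E  C 
   D   F  C 
   E   G  C 
   F   H  C 
   G   G  C 
 * H   H  I 
   I   J  I 
   J   H  I 
(> = start, * = accepting)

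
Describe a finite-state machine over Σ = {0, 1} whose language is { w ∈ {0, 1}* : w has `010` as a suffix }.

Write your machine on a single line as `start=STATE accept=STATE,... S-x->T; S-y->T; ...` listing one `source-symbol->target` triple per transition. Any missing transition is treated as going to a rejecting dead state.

Remember how much of `010` the current input suffix matches. State s0 means no match yet; s1 means the last symbol is `0`; s2 means the last 2 symbols are `01`; s3 means the last 3 symbols are `010`. Only s3 accepts. On a mismatch, fall back to the longest proper suffix that is still a prefix of `010`.
A 4-state machine:
        0   1  
>  s0   s1  s0 
   s1   s1  s2 
   s2   s3  s0 
 * s3   s1  s2 
(> = start, * = accepting)

start=s0; accept=s3; s0-0->s1; s0-1->s0; s1-0->s1; s1-1->s2; s2-0->s3; s2-1->s0; s3-0->s1; s3-1->s2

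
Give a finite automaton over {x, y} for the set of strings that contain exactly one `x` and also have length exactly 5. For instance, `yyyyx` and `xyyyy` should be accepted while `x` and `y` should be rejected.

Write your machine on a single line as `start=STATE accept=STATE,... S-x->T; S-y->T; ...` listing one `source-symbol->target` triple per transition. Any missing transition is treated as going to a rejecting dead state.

Run two small machines in parallel and take their product. The first has 3 states tracking the count of `x`s, saturating at 2; the second has 7 states tracking the input length, saturating at 6. A product state is a pair (one from each), accepting exactly when both do. Equivalent product states are then merged.
With 11 states:
          x    y  
>  q0     q1   q2 
   q1     q3   q4 
   q2     q4   q5 
   q3     q3   q3 
   q4     q3   q6 
   q5     q6   q7 
   q6     q3   q8 
   q7     q8   q9 
   q8     q3  q10 
   q9    q10   q3 
 * q10    q3   q3 
(> = start, * = accepting)

start=q0; accept=q10; q0-x->q1; q0-y->q2; q1-x->q3; q1-y->q4; q2-x->q4; q2-y->q5; q3-x->q3; q3-y->q3; q4-x->q3; q4-y->q6; q5-x->q6; q5-y->q7; q6-x->q3; q6-y->q8; q7-x->q8; q7-y->q9; q8-x->q3; q8-y->q10; q9-x->q10; q9-y->q3; q10-x->q3; q10-y->q3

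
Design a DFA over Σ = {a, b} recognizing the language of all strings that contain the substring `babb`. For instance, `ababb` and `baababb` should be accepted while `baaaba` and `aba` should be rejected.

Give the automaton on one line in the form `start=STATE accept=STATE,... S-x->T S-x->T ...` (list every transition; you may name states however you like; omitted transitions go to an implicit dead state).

States S0..S3 record the length of the longest prefix of `babb` that matches the current input suffix. Reaching S4 means `babb` has been seen, and we stay there forever. Accept from S4.
With 5 states:
        a   b  
>  S0   S0  S1 
   S1   S2  S1 
   S2   S0  S3 
   S3   S2  S4 
 * S4   S4  S4 
(> = start, * = accepting)

start=S0 accept=S4 S0-a->S0 S0-b->S1 S1-a->S2 S1-b->S1 S2-a->S0 S2-b->S3 S3-a->S2 S3-b->S4 S4-a->S4 S4-b->S4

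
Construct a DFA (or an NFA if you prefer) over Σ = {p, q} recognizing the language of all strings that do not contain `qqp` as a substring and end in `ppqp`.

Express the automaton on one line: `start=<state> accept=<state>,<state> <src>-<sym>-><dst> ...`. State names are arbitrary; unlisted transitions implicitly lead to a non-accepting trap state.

Build one automaton per condition and run them in lockstep. One (4 states) tracks partial matches of the forbidden pattern `qqp`; the other (5 states) tracks how much of the suffix `ppqp` has currently been matched. Each combined state is a pair, one component from each; accept when both components accept. Equivalent product states are then merged.
        p   q  
>  S0   S1  S2 
   S1   S3  S2 
   S2   S1  S4 
   S3   S3  S5 
   S4   S4  S4 
   S5   S6  S4 
 * S6   S3  S2 
(> = start, * = accepting)

start=S0 accept=S6 S0-p->S1 S0-q->S2 S1-p->S3 S1-q->S2 S2-p->S1 S2-q->S4 S3-p->S3 S3-q->S5 S4-p->S4 S4-q->S4 S5-p->S6 S5-q->S4 S6-p->S3 S6-q->S2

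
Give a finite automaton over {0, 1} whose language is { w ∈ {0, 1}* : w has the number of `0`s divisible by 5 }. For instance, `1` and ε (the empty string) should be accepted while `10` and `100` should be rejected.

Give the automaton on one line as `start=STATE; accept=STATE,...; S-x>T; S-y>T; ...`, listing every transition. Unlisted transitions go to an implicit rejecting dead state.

Keep the running count of `0`s modulo 5: each `0` advances along the cycle A → B → C → D → E → A while other symbols loop. Accept at A.
5 states suffice.
       0  1 
>* A   B  A 
   B   C  B 
   C   D  C 
   D   E  D 
   E   A  E 
(> = start, * = accepting)

start=A; accept=A; A-0>B; A-1>A; B-0>C; B-1>B; C-0>D; C-1>C; D-0>E; D-1>D; E-0>A; E-1>E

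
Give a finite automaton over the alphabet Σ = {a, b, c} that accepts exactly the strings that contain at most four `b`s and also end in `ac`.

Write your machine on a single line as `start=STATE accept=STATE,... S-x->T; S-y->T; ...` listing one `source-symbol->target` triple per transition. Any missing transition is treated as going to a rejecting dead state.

start=q0; accept=q3,q6,q9,q12,q15; q0-a->q1; q0-b->q2; q0-c->q0; q1-a->q1; q1-b->q2; q1-c->q3; q2-a->q4; q2-b->q5; q2-c->q2; q3-a->q1; q3-b->q2; q3-c->q0; q4-a->q4; q4-b->q5; q4-c->q6; q5-a->q7; q5-b->q8; q5-c->q5; q6-a->q4; q6-b->q5; q6-c->q2; q7-a->q7; q7-b->q8; q7-c->q9; q8-a->q10; q8-b->q11; q8-c->q8; q9-a->q7; q9-b->q8; q9-c->q5; q10-a->q10; q10-b->q11; q10-c->q12; q11-a->q13; q11-b->q14; q11-c->q11; q12-a->q10; q12-b->q11; q12-c->q8; q13-a->q13; q13-b->q14; q13-c->q15; q14-a->q16; q14-b->q14; q14-c->q14; q15-a->q13; q15-b->q14; q15-c->q11; q16-a->q16; q16-b->q14; q16-c->q17; q17-a->q16; q17-b->q14; q17-c->q14

Run two small machines in parallel and take their product. One (6 states) tracks the count of `b`s, saturating at 5; the other (3 states) tracks how much of the suffix `ac` has currently been matched. Each combined state is a pair, one component from each; accept when both components accept.
          a    b    c  
>  q0     q1   q2   q0 
   q1     q1   q2   q3 
   q2     q4   q5   q2 
 * q3     q1   q2   q0 
   q4     q4   q5   q6 
   q5     q7   q8   q5 
 * q6     q4   q5   q2 
   q7     q7   q8   q9 
   q8    q10  q11   q8 
 * q9     q7   q8   q5 
   q10   q10  q11  q12 
   q11   q13  q14  q11 
 * q12   q10  q11   q8 
   q13   q13  q14  q15 
   q14   q16  q14  q14 
 * q15   q13  q14  q11 
   q16   q16  q14  q17 
   q17   q16  q14  q14 
(> = start, * = accepting)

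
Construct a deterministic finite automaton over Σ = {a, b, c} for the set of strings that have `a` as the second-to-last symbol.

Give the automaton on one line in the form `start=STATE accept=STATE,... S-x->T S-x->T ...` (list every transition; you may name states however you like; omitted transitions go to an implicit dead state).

start=q0 accept=q4,q5,q6 q0-a->q1 q0-b->q2 q0-c->q3 q1-a->q4 q1-b->q5 q1-c->q6 q2-a->q7 q2-b->q8 q2-c->q9 q3-a->q10 q3-b->q11 q3-c->q12 q4-a->q4 q4-b->q5 q4-c->q6 q5-a->q7 q5-b->q8 q5-c->q9 q6-a->q10 q6-b->q11 q6-c->q12 q7-a->q4 q7-b->q5 q7-c->q6 q8-a->q7 q8-b->q8 q8-c->q9 q9-a->q10 q9-b->q11 q9-c->q12 q10-a->q4 q10-b->q5 q10-c->q6 q11-a->q7 q11-b->q8 q11-c->q9 q12-a->q10 q12-b->q11 q12-c->q12

A DFA must remember the last 2 symbols (since which symbol is second-to-last isn't known until the input ends). Use one state per possible window of the last ≤2 symbols; accept from those whose window starts with `a`.
A 13-state machine:
          a    b    c  
>  q0     q1   q2   q3 
   q1     q4   q5   q6 
   q2     q7   q8   q9 
   q3    q10  q11  q12 
 * q4     q4   q5   q6 
 * q5     q7   q8   q9 
 * q6    q10  q11  q12 
   q7     q4   q5   q6 
   q8     q7   q8   q9 
   q9    q10  q11  q12 
   q10    q4   q5   q6 
   q11    q7   q8   q9 
   q12   q10  q11  q12 
(> = start, * = accepting)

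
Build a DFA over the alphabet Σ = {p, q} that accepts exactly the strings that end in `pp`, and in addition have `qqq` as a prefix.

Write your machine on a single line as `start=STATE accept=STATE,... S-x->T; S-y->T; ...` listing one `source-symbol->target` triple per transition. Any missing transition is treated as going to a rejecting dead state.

Handle the two conditions separately and then intersect. One (3 states) tracks how much of the suffix `pp` has currently been matched; the other (5 states) tracks whether the input so far still matches the prefix `qqq`. Each combined state is a pair, one component from each; accept when both components accept. Minimizing collapses redundant product states.
7 states suffice.
        p   q  
>  s0   s1  s2 
   s1   s1  s1 
   s2   s1  s3 
   s3   s1  s4 
   s4   s5  s4 
   s5   s6  s4 
 * s6   s6  s4 
(> = start, * = accepting)

start=s0; accept=s6; s0-p->s1; s0-q->s2; s1-p->s1; s1-q->s1; s2-p->s1; s2-q->s3; s3-p->s1; s3-q->s4; s4-p->s5; s4-q->s4; s5-p->s6; s5-q->s4; s6-p->s6; s6-q->s4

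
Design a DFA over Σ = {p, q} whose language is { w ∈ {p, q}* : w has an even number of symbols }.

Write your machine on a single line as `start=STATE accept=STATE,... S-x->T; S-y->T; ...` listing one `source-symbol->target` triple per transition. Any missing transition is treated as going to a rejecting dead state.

Count input length modulo 2: every symbol advances one step around the cycle A → B → A. Accept at A.
A 2-state machine:
       p  q 
>* A   B  B 
   B   A  A 
(> = start, * = accepting)

start=A; accept=A; A-p->B; A-q->B; B-p->A; B-q->A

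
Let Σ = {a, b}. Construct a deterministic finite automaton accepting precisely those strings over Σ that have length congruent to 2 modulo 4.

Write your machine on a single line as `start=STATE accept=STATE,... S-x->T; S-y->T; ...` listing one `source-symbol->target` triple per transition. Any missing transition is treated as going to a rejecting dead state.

Only the length mod 4 matters, so use a 4-cycle: from any state, every input symbol moves to the next state, wrapping s3 back to s0. Mark s2 accepting.
4 states suffice.
        a   b  
>  s0   s1  s1 
   s1   s2  s2 
 * s2   s3  s3 
   s3   s0  s0 
(> = start, * = accepting)

start=s0; accept=s2; s0-a->s1; s0-b->s1; s1-a->s2; s1-b->s2; s2-a->s3; s2-b->s3; s3-a->s0; s3-b->s0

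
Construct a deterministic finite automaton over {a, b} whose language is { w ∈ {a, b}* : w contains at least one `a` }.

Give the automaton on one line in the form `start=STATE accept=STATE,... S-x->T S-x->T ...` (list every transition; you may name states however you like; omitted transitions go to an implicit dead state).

start=s0 accept=s1,s2 s0-a->s1 s0-b->s0 s1-a->s2 s1-b->s1 s2-a->s2 s2-b->s2

Only the number of `a`s matters, and only up to 2. Make a chain s0 → s1 → s2 advanced by each `a` (with s2 absorbing); every other symbol self-loops. The accepting set is {s1, s2}.
3 states suffice.
        a   b  
>  s0   s1  s0 
 * s1   s2  s1 
 * s2   s2  s2 
(> = start, * = accepting)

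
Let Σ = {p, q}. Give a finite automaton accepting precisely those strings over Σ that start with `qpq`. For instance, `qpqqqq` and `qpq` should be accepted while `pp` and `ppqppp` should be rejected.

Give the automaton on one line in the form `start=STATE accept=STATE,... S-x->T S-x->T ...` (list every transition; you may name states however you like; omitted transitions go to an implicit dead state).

Check the first 3 symbols one by one: s0 through s2 record how many have matched `qpq` so far; any wrong symbol goes to the dead state s4. After all 3 match we enter the accepting sink s3.
5 states suffice.
        p   q  
>  s0   s4  s1 
   s1   s2  s4 
   s2   s4  s3 
 * s3   s3  s3 
   s4   s4  s4 
(> = start, * = accepting)

start=s0 accept=s3 s0-p->s4 s0-q->s1 s1-p->s2 s1-q->s4 s2-p->s4 s2-q->s3 s3-p->s3 s3-q->s3 s4-p->s4 s4-q->s4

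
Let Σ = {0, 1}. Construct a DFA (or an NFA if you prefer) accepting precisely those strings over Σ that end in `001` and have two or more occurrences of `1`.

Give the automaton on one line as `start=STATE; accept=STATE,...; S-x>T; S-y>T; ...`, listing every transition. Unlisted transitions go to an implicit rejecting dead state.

Run two small machines in parallel and take their product. One (4 states) tracks how much of the suffix `001` has currently been matched; the other (4 states) tracks the count of `1`s, saturating at 3. Each combined state is a pair, one component from each; accept when both components accept. Minimizing collapses redundant product states.
With 5 states:
       0  1 
>  A   A  B 
   B   C  B 
   C   D  B 
   D   D  E 
 * E   C  B 
(> = start, * = accepting)

start=A; accept=E; A-0>A; A-1>B; B-0>C; B-1>B; C-0>D; C-1>B; D-0>D; D-1>E; E-0>C; E-1>B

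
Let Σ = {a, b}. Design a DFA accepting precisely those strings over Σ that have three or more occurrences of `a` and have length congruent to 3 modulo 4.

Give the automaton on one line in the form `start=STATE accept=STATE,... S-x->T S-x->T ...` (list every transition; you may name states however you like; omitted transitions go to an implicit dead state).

Run two small machines in parallel and take their product. One (5 states) tracks the count of `a`s, saturating at 4; the other (4 states) tracks the input length modulo 4. Each combined state is a pair, one component from each; accept when both components accept. Equivalent product states are then merged.
          a    b  
>  q0     q1   q2 
   q1     q3   q4 
   q2     q4   q5 
   q3     q6   q7 
   q4     q7   q8 
   q5     q8   q9 
 * q6    q10  q10 
   q7    q10  q11 
   q8    q11  q12 
   q9    q12   q0 
   q10   q13  q13 
   q11   q13  q14 
   q12   q14   q1 
   q13   q15  q15 
   q14   q15   q3 
   q15    q6   q6 
(> = start, * = accepting)

start=q0 accept=q6 q0-a->q1 q0-b->q2 q1-a->q3 q1-b->q4 q2-a->q4 q2-b->q5 q3-a->q6 q3-b->q7 q4-a->q7 q4-b->q8 q5-a->q8 q5-b->q9 q6-a->q10 q6-b->q10 q7-a->q10 q7-b->q11 q8-a->q11 q8-b->q12 q9-a->q12 q9-b->q0 q10-a->q13 q10-b->q13 q11-a->q13 q11-b->q14 q12-a->q14 q12-b->q1 q13-a->q15 q13-b->q15 q14-a->q15 q14-b->q3 q15-a->q6 q15-b->q6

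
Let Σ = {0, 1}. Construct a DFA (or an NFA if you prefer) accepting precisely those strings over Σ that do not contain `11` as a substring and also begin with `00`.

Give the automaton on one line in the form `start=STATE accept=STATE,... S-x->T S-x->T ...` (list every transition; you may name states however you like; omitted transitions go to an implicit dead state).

start=s0 accept=s3,s4 s0-0->s1 s0-1->s2 s1-0->s3 s1-1->s2 s2-0->s2 s2-1->s2 s3-0->s3 s3-1->s4 s4-0->s3 s4-1->s2

Run two small machines in parallel and take their product. One (3 states) tracks partial matches of the forbidden pattern `11`; the other (4 states) tracks whether the input so far still matches the prefix `00`. Each combined state is a pair, one component from each; accept when both components accept. After merging equivalent states the machine shrinks.
A 5-state machine:
        0   1  
>  s0   s1  s2 
   s1   s3  s2 
   s2   s2  s2 
 * s3   s3  s4 
 * s4   s3  s2 
(> = start, * = accepting)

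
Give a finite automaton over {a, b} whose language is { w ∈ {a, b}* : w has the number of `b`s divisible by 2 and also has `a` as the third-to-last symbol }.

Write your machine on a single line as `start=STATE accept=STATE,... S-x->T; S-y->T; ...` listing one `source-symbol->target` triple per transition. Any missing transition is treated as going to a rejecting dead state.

start=q0; accept=q6,q7,q10,q11; q0-a->q1; q0-b->q2; q1-a->q3; q1-b->q4; q2-a->q5; q2-b->q0; q3-a->q6; q3-b->q4; q4-a->q5; q4-b->q7; q5-a->q8; q5-b->q9; q6-a->q6; q6-b->q4; q7-a->q1; q7-b->q2; q8-a->q8; q8-b->q10; q9-a->q11; q9-b->q2; q10-a->q11; q10-b->q2; q11-a->q3; q11-b->q4

Run two small machines in parallel and take their product. One (2 states) tracks the count of `b`s modulo 2; the other (15 states) tracks the last 3 symbols read. Each combined state is a pair, one component from each; accept when both components accept. Minimizing collapses redundant product states.
12 states suffice.
          a    b  
>  q0     q1   q2 
   q1     q3   q4 
   q2     q5   q0 
   q3     q6   q4 
   q4     q5   q7 
   q5     q8   q9 
 * q6     q6   q4 
 * q7     q1   q2 
   q8     q8  q10 
   q9    q11   q2 
 * q10   q11   q2 
 * q11    q3   q4 
(> = start, * = accepting)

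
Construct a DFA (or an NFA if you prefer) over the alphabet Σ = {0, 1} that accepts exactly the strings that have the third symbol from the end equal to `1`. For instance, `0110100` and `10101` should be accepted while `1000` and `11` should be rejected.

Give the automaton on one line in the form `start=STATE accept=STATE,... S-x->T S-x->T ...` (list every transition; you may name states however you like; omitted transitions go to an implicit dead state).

start=A accept=L,M,N,O A-0->B A-1->C B-0->D B-1->E C-0->F C-1->G D-0->H D-1->I E-0->J E-1->K F-0->L F-1->M G-0->N G-1->O H-0->H H-1->I I-0->J I-1->K J-0->L J-1->M K-0->N K-1->O L-0->H L-1->I M-0->J M-1->K N-0->L N-1->M O-0->N O-1->O

A DFA must remember the last 3 symbols (since which symbol is third-to-last isn't known until the input ends). Use one state per possible window of the last ≤3 symbols; accept from those whose window starts with `1`.
A 15-state machine:
       0  1 
>  A   B  C 
   B   D  E 
   C   F  G 
   D   H  I 
   E   J  K 
   F   L  M 
   G   N  O 
   H   H  I 
   I   J  K 
   J   L  M 
   K   N  O 
 * L   H  I 
 * M   J  K 
 * N   L  M 
 * O   N  O 
(> = start, * = accepting)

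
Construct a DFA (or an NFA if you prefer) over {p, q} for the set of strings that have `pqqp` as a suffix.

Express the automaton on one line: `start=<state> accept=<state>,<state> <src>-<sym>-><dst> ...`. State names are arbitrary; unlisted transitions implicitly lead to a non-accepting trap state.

start=S0 accept=S4 S0-p->S1 S0-q->S0 S1-p->S1 S1-q->S2 S2-p->S1 S2-q->S3 S3-p->S4 S3-q->S0 S4-p->S1 S4-q->S2

Remember how much of `pqqp` the current input suffix matches. State S0 means no match yet; S1 means the last symbol is `p`; S2 means the last 2 symbols are `pq`; S3 means the last 3 symbols are `pqq`; S4 means the last 4 symbols are `pqqp`. Only S4 accepts. On a mismatch, fall back to the longest proper suffix that is still a prefix of `pqqp`.
With 5 states:
        p   q  
>  S0   S1  S0 
   S1   S1  S2 
   S2   S1  S3 
   S3   S4  S0 
 * S4   S1  S2 
(> = start, * = accepting)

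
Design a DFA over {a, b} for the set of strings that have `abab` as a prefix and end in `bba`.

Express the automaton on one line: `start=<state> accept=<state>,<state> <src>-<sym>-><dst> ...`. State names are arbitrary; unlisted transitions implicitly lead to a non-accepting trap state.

Run two small machines in parallel and take their product. One (6 states) tracks whether the input so far still matches the prefix `abab`; the other (4 states) tracks how much of the suffix `bba` has currently been matched. Each combined state is a pair, one component from each; accept when both components accept. Equivalent product states are then merged.
A 9-state machine:
        a   b  
>  q0   q1  q2 
   q1   q2  q3 
   q2   q2  q2 
   q3   q4  q2 
   q4   q2  q5 
   q5   q6  q7 
   q6   q6  q5 
   q7   q8  q7 
 * q8   q6  q5 
(> = start, * = accepting)

start=q0 accept=q8 q0-a->q1 q0-b->q2 q1-a->q2 q1-b->q3 q2-a->q2 q2-b->q2 q3-a->q4 q3-b->q2 q4-a->q2 q4-b->q5 q5-a->q6 q5-b->q7 q6-a->q6 q6-b->q5 q7-a->q8 q7-b->q7 q8-a->q6 q8-b->q5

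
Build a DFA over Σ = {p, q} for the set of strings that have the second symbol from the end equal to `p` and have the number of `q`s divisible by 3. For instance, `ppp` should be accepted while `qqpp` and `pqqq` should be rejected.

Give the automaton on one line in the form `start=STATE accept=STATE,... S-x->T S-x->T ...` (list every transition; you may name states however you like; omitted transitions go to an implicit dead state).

Build one automaton per condition and run them in lockstep. One (7 states) tracks the last 2 symbols read; the other (3 states) tracks the count of `q`s modulo 3. Each combined state is a pair, one component from each; accept when both components accept.
15 states suffice.
          p    q  
>  S0     S1   S2 
   S1     S3   S4 
   S2     S5   S6 
 * S3     S3   S4 
   S4     S5   S6 
   S5     S7   S8 
   S6     S9  S10 
   S7     S7   S8 
   S8     S9  S10 
   S9    S11  S12 
   S10   S13  S14 
   S11   S11  S12 
 * S12   S13  S14 
   S13    S3   S4 
   S14    S5   S6 
(> = start, * = accepting)

start=S0 accept=S3,S12 S0-p->S1 S0-q->S2 S1-p->S3 S1-q->S4 S2-p->S5 S2-q->S6 S3-p->S3 S3-q->S4 S4-p->S5 S4-q->S6 S5-p->S7 S5-q->S8 S6-p->S9 S6-q->S10 S7-p->S7 S7-q->S8 S8-p->S9 S8-q->S10 S9-p->S11 S9-q->S12 S10-p->S13 S10-q->S14 S11-p->S11 S11-q->S12 S12-p->S13 S12-q->S14 S13-p->S3 S13-q->S4 S14-p->S5 S14-q->S6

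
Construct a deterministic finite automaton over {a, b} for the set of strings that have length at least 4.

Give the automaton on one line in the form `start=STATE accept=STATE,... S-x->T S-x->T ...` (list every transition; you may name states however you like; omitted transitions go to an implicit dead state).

Count input length up to 5: every symbol moves from q0 toward q5, which means 'more than 4' and absorbs. Accept from {q4, q5}.
A 6-state machine:
        a   b  
>  q0   q1  q1 
   q1   q2  q2 
   q2   q3  q3 
   q3   q4  q4 
 * q4   q5  q5 
 * q5   q5  q5 
(> = start, * = accepting)

start=q0 accept=q4,q5 q0-a->q1 q0-b->q1 q1-a->q2 q1-b->q2 q2-a->q3 q2-b->q3 q3-a->q4 q3-b->q4 q4-a->q5 q4-b->q5 q5-a->q5 q5-b->q5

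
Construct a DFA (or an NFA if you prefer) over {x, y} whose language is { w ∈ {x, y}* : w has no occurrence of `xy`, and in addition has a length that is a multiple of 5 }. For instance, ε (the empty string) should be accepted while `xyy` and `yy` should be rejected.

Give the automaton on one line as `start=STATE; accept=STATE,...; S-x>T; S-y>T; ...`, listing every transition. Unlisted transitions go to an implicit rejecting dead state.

start=A; accept=A,K; A-x>B; A-y>C; B-x>D; B-y>E; C-x>D; C-y>F; D-x>G; D-y>E; E-x>E; E-y>E; F-x>G; F-y>H; G-x>I; G-y>E; H-x>I; H-y>J; I-x>K; I-y>E; J-x>K; J-y>A; K-x>B; K-y>E

Build one automaton per condition and run them in lockstep. The first has 3 states tracking partial matches of the forbidden pattern `xy`; the second has 5 states tracking the input length modulo 5. A product state is a pair (one from each), accepting exactly when both do. Minimizing collapses redundant product states.
With 11 states:
       x  y 
>* A   B  C 
   B   D  E 
   C   D  F 
   D   G  E 
   E   E  E 
   F   G  H 
   G   I  E 
   H   I  J 
   I   K  E 
   J   K  A 
 * K   B  E 
(> = start, * = accepting)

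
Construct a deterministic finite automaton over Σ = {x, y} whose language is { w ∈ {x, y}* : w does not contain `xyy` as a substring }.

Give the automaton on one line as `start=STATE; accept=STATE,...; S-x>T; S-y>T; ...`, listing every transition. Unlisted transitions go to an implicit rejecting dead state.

Track partial matches of the forbidden pattern `xyy`. State s3 is a dead state reached once `xyy` has occurred; every other state accepts. s0 means no part of `xyy` is currently matched.
A 4-state machine:
        x   y  
>* s0   s1  s0 
 * s1   s1  s2 
 * s2   s1  s3 
   s3   s3  s3 
(> = start, * = accepting)

start=s0; accept=s0,s1,s2; s0-x>s1; s0-y>s0; s1-x>s1; s1-y>s2; s2-x>s1; s2-y>s3; s3-x>s3; s3-y>s3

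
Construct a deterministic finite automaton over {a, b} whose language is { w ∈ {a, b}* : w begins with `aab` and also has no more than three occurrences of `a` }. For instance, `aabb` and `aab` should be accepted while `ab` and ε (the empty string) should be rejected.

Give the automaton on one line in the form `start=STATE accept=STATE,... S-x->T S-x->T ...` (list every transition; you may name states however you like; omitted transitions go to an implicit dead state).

Handle the two conditions separately and then intersect. The first has 5 states tracking whether the input so far still matches the prefix `aab`; the second has 5 states tracking the count of `a`s, saturating at 4. A product state is a pair (one from each), accepting exactly when both do.
With 11 states:
          a    b  
>  q0     q1   q2 
   q1     q3   q4 
   q2     q4   q2 
   q3     q5   q6 
   q4     q7   q4 
   q5     q8   q5 
 * q6     q9   q6 
   q7     q5   q7 
   q8     q8   q8 
 * q9    q10   q9 
   q10   q10  q10 
(> = start, * = accepting)

start=q0 accept=q6,q9 q0-a->q1 q0-b->q2 q1-a->q3 q1-b->q4 q2-a->q4 q2-b->q2 q3-a->q5 q3-b->q6 q4-a->q7 q4-b->q4 q5-a->q8 q5-b->q5 q6-a->q9 q6-b->q6 q7-a->q5 q7-b->q7 q8-a->q8 q8-b->q8 q9-a->q10 q9-b->q9 q10-a->q10 q10-b->q10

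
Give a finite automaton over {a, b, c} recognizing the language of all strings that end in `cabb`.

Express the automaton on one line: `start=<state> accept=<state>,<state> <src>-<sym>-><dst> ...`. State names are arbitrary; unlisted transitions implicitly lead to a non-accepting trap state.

start=q0 accept=q4 q0-a->q0 q0-b->q0 q0-c->q1 q1-a->q2 q1-b->q0 q1-c->q1 q2-a->q0 q2-b->q3 q2-c->q1 q3-a->q0 q3-b->q4 q3-c->q1 q4-a->q0 q4-b->q0 q4-c->q1

Let each state record the length of the longest suffix of the input read so far that is also a prefix of `cabb`. q1 means the last symbol is `c`; q2 means the last 2 symbols are `ca`; q3 means the last 3 symbols are `cab`; q4 means the last 4 symbols are `cabb`. Accept only at q4, where the string currently ends in `cabb`.
        a   b   c  
>  q0   q0  q0  q1 
   q1   q2  q0  q1 
   q2   q0  q3  q1 
   q3   q0  q4  q1 
 * q4   q0  q0  q1 
(> = start, * = accepting)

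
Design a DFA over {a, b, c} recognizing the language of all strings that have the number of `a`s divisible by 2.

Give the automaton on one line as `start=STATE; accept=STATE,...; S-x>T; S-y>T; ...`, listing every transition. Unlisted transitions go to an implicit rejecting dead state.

start=q0; accept=q0; q0-a>q1; q0-b>q0; q0-c>q0; q1-a>q0; q1-b>q1; q1-c>q1

Keep the running count of `a`s modulo 2: each `a` advances along the cycle q0 → q1 → q0 while other symbols loop. Accept at q0.
        a   b   c  
>* q0   q1  q0  q0 
   q1   q0  q1  q1 
(> = start, * = accepting)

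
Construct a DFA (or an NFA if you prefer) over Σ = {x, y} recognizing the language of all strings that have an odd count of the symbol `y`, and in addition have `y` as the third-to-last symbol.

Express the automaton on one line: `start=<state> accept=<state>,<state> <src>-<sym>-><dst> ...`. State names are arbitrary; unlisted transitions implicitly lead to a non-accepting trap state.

start=A accept=L,O,U,V A-x->B A-y->C B-x->D B-y->E C-x->F C-y->G D-x->H D-y->I E-x->J E-y->K F-x->L F-y->M G-x->N G-y->O H-x->H H-y->I I-x->J I-y->K J-x->L J-y->M K-x->N K-y->O L-x->P L-y->Q M-x->R M-y->S N-x->T N-y->U O-x->V O-y->W P-x->P P-y->Q Q-x->R Q-y->S R-x->T R-y->U S-x->V S-y->W T-x->H T-y->I U-x->J U-y->K V-x->L V-y->M W-x->N W-y->O

Handle the two conditions separately and then intersect. The first has 2 states tracking the count of `y`s modulo 2; the second has 15 states tracking the last 3 symbols read. A product state is a pair (one from each), accepting exactly when both do.
A 23-state machine:
       x  y 
>  A   B  C 
   B   D  E 
   C   F  G 
   D   H  I 
   E   J  K 
   F   L  M 
   G   N  O 
   H   H  I 
   I   J  K 
   J   L  M 
   K   N  O 
 * L   P  Q 
   M   R  S 
   N   T  U 
 * O   V  W 
   P   P  Q 
   Q   R  S 
   R   T  U 
   S   V  W 
   T   H  I 
 * U   J  K 
 * V   L  M 
   W   N  O 
(> = start, * = accepting)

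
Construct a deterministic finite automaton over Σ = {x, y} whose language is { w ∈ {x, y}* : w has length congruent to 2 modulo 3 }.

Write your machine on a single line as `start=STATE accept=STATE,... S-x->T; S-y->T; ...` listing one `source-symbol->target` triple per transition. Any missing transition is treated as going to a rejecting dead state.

start=S0; accept=S2; S0-x->S1; S0-y->S1; S1-x->S2; S1-y->S2; S2-x->S0; S2-y->S0

Only the length mod 3 matters, so use a 3-cycle: from any state, every input symbol moves to the next state, wrapping S2 back to S0. Mark S2 accepting.
A 3-state machine:
        x   y  
>  S0   S1  S1 
   S1   S2  S2 
 * S2   S0  S0 
(> = start, * = accepting)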